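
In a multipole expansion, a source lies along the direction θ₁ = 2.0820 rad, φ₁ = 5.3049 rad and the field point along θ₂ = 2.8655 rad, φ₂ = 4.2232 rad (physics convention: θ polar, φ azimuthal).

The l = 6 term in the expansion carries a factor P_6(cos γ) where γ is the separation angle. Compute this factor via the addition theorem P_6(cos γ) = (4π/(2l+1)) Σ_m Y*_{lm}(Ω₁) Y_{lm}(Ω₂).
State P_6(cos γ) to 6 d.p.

Expand P_6 via completeness: Σ_{m} conj(Y_{6,m}) at Ω₁ times Y_{6,m} at Ω₂ —
  m=-6: Y*=+0.194696+0.085426i  Y=+0.000194-0.000041i  product +0.000041+0.000009i
  m=-5: Y*=-0.073573-0.406535i  Y=+0.001553+0.001860i  product +0.000642-0.000768i
  m=-4: Y*=-0.241615+0.235013i  Y=-0.006810+0.016760i  product -0.002293-0.005650i
  m=-3: Y*=-0.075983-0.015936i  Y=-0.090700+0.009396i  product +0.007041+0.000731i
  m=-2: Y*=+0.132164+0.325427i  Y=-0.170482-0.253292i  product +0.059897-0.088956i
  m=-1: Y*=+0.028457-0.042271i  Y=+0.279617-0.525253i  product -0.014246-0.026767i
  m=+0: Y*=+0.333955-0.000000i  Y=+0.350168+0.000000i  product +0.116940+0.000000i
  m=+1: Y*=-0.028457-0.042271i  Y=-0.279617-0.525253i  product -0.014246+0.026767i
  m=+2: Y*=+0.132164-0.325427i  Y=-0.170482+0.253292i  product +0.059897+0.088956i
  m=+3: Y*=+0.075983-0.015936i  Y=+0.090700+0.009396i  product +0.007041-0.000731i
  m=+4: Y*=-0.241615-0.235013i  Y=-0.006810-0.016760i  product -0.002293+0.005650i
  m=+5: Y*=+0.073573-0.406535i  Y=-0.001553+0.001860i  product +0.000642+0.000768i
  m=+6: Y*=+0.194696-0.085426i  Y=+0.000194+0.000041i  product +0.000041-0.000009i
Σ over m = +0.219104-0.000000i; ×(4π/13) → +0.211796-0.000000i. Real part: 0.211796

0.211796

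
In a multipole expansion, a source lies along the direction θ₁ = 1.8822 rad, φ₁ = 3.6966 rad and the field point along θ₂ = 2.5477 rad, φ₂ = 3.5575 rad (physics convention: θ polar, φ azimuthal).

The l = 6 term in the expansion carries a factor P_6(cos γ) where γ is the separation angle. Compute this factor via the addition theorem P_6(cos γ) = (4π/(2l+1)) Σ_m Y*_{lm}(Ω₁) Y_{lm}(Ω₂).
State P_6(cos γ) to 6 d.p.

-0.358970

Summing Y*_{l m}(θ₁,φ₁)·Y_{l m}(θ₂,φ₂) over m ∈ [−6, 6]; prefactor 4π/(2·6+1) = 0.966644:
  [-6]  conj(Y_{6,-6})(Ω₁) = -0.35304 - 0.06733j ; Y_{6,-6}(Ω₂) = -0.01184 - 0.00893j ; Δ = 0.00358 + 0.00395j
  [-5]  conj(Y_{6,-5})(Ω₁) = -0.37412 + 0.14363j ; Y_{6,-5}(Ω₂) = -0.03707 - 0.06647j ; Δ = 0.02341 + 0.01954j
  [-4]  conj(Y_{6,-4})(Ω₁) = -0.00578 + 0.00762j ; Y_{6,-4}(Ω₂) = -0.02126 - 0.22836j ; Δ = 0.00186 + 0.00116j
  [-3]  conj(Y_{6,-3})(Ω₁) = 0.03186 - 0.33717j ; Y_{6,-3}(Ω₂) = 0.13682 - 0.40865j ; Δ = -0.13342 - 0.05915j
  [-2]  conj(Y_{6,-2})(Ω₁) = -0.05235 - 0.10546j ; Y_{6,-2}(Ω₂) = 0.28886 - 0.31700j ; Δ = -0.04856 - 0.01387j
  [-1]  conj(Y_{6,-1})(Ω₁) = 0.25270 + 0.15668j ; Y_{6,-1}(Ω₂) = -0.00650 + 0.00287j ; Δ = -0.00209 - 0.00029j
  [+0]  conj(Y_{6,0})(Ω₁) = 0.14444 + 0.00000j ; Y_{6,0}(Ω₂) = -0.42179 + 0.00000j ; Δ = -0.06092 + 0.00000j
  [+1]  conj(Y_{6,1})(Ω₁) = -0.25270 + 0.15668j ; Y_{6,1}(Ω₂) = 0.00650 + 0.00287j ; Δ = -0.00209 + 0.00029j
  [+2]  conj(Y_{6,2})(Ω₁) = -0.05235 + 0.10546j ; Y_{6,2}(Ω₂) = 0.28886 + 0.31700j ; Δ = -0.04856 + 0.01387j
  [+3]  conj(Y_{6,3})(Ω₁) = -0.03186 - 0.33717j ; Y_{6,3}(Ω₂) = -0.13682 - 0.40865j ; Δ = -0.13342 + 0.05915j
  [+4]  conj(Y_{6,4})(Ω₁) = -0.00578 - 0.00762j ; Y_{6,4}(Ω₂) = -0.02126 + 0.22836j ; Δ = 0.00186 - 0.00116j
  [+5]  conj(Y_{6,5})(Ω₁) = 0.37412 + 0.14363j ; Y_{6,5}(Ω₂) = 0.03707 - 0.06647j ; Δ = 0.02341 - 0.01954j
  [+6]  conj(Y_{6,6})(Ω₁) = -0.35304 + 0.06733j ; Y_{6,6}(Ω₂) = -0.01184 + 0.00893j ; Δ = 0.00358 - 0.00395j
Total Σ_m = -0.37136 - 0.00000j. Multiply by 0.966644: -0.35897 - 0.00000j. P_6(cos γ) = -0.358970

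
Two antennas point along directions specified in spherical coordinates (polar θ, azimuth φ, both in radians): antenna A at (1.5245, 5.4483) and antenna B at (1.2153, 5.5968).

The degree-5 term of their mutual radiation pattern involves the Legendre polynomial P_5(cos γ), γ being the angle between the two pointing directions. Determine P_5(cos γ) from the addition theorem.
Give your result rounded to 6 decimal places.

Addition theorem: P_5(cos γ) = (4π/11) Σ_m Y*_{lm}(Ω₁) Y_{lm}(Ω₂), m = −5…5:
  [-5]  conj(Y_{5,-5})(Ω₁) = (-0.236544, 0.396445) ; Y_{5,-5}(Ω₂) = (-0.322011, -0.096209) ; Δ = (0.114311, -0.104902)
  [-4]  conj(Y_{5,-4})(Ω₁) = (-0.066314, 0.013301) ; Y_{5,-4}(Ω₂) = (-0.364029, 0.152218) ; Δ = (0.022116, -0.014936)
  [-3]  conj(Y_{5,-3})(Ω₁) = (0.271875, 0.201131) ; Y_{5,-3}(Ω₂) = (-0.012074, 0.022725) ; Δ = (-0.007853, 0.003750)
  [-2]  conj(Y_{5,-2})(Ω₁) = (0.007684, 0.077382) ; Y_{5,-2}(Ω₂) = (-0.064924, -0.323559) ; Δ = (0.024539, -0.007510)
  [-1]  conj(Y_{5,-1})(Ω₁) = (0.208344, -0.230057) ; Y_{5,-1}(Ω₂) = (-0.090073, -0.073795) ; Δ = (-0.035743, 0.005347)
  [+0]  conj(Y_{5,0})(Ω₁) = (0.080377, -0.000000) ; Y_{5,0}(Ω₂) = (0.303033, 0.000000) ; Δ = (0.024357, 0.000000)
  [+1]  conj(Y_{5,1})(Ω₁) = (-0.208344, -0.230057) ; Y_{5,1}(Ω₂) = (0.090073, -0.073795) ; Δ = (-0.035743, -0.005347)
  [+2]  conj(Y_{5,2})(Ω₁) = (0.007684, -0.077382) ; Y_{5,2}(Ω₂) = (-0.064924, 0.323559) ; Δ = (0.024539, 0.007510)
  [+3]  conj(Y_{5,3})(Ω₁) = (-0.271875, 0.201131) ; Y_{5,3}(Ω₂) = (0.012074, 0.022725) ; Δ = (-0.007853, -0.003750)
  [+4]  conj(Y_{5,4})(Ω₁) = (-0.066314, -0.013301) ; Y_{5,4}(Ω₂) = (-0.364029, -0.152218) ; Δ = (0.022116, 0.014936)
  [+5]  conj(Y_{5,5})(Ω₁) = (0.236544, 0.396445) ; Y_{5,5}(Ω₂) = (0.322011, -0.096209) ; Δ = (0.114311, 0.104902)
Total Σ_m = (0.259096, 0.000000). Multiply by 1.142397: (0.295990, 0.000000). P_5(cos γ) = 0.295990

0.295990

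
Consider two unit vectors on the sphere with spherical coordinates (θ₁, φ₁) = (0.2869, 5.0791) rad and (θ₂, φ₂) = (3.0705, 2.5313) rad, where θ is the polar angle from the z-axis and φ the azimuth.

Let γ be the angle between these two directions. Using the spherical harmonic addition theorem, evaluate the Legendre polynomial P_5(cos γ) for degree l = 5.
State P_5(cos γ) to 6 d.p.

-0.636393

Addition theorem: P_5(cos γ) = (4π/11) Σ_m Y*_{lm}(Ω₁) Y_{lm}(Ω₂), m = −5…5:
  m=-5: (0.000813, 0.000219) × (0.000001, -0.000000) = (0.000000, 0.000000)  (running Σ = (0.000000, 0.000000))
  m=-4: (0.000937, 0.008978) × (0.000028, -0.000024) = (0.000000, 0.000000)  (running Σ = (0.000000, 0.000000))
  m=-3: (-0.050859, 0.025877) × (0.000254, -0.000953) = (0.000012, 0.000055)  (running Σ = (0.000012, 0.000055))
  m=-2: (-0.170168, -0.153338) × (-0.005809, -0.015902) = (-0.001450, 0.003597)  (running Σ = (-0.001438, 0.003652))
  m=-1: (0.191484, -0.498547) × (-0.146525, -0.102473) = (-0.079145, 0.053428)  (running Σ = (-0.080583, 0.057080))
  m=0: (0.439665, -0.000000) × (-0.900465, 0.000000) = (-0.395902, 0.000000)  (running Σ = (-0.476485, 0.057080))
  m=1: (-0.191484, -0.498547) × (0.146525, -0.102473) = (-0.079145, -0.053428)  (running Σ = (-0.555630, 0.003652))
  m=2: (-0.170168, 0.153338) × (-0.005809, 0.015902) = (-0.001450, -0.003597)  (running Σ = (-0.557080, 0.000055))
  m=3: (0.050859, 0.025877) × (-0.000254, -0.000953) = (0.000012, -0.000055)  (running Σ = (-0.557068, 0.000000))
  m=4: (0.000937, -0.008978) × (0.000028, 0.000024) = (0.000000, -0.000000)  (running Σ = (-0.557068, 0.000000))
  m=5: (-0.000813, 0.000219) × (-0.000001, -0.000000) = (0.000000, -0.000000)  (running Σ = (-0.557068, -0.000000))
Total Σ_m = (-0.557068, -0.000000). Multiply by 1.142397: (-0.636393, -0.000000). P_5(cos γ) = -0.636393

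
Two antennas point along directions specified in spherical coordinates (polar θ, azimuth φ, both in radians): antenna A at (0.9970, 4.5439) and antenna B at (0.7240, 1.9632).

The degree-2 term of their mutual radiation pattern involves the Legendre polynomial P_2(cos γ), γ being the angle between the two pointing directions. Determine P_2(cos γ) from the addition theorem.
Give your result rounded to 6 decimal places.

Summing Y*_{l m}(θ₁,φ₁)·Y_{l m}(θ₂,φ₂) over m ∈ [−2, 2]; prefactor 4π/(2·2+1) = 2.513274:
  [-2]  conj(Y_{2,-2})(Ω₁) = (-0.257132, 0.090084) ; Y_{2,-2}(Ω₂) = (-0.119911, 0.119770) ; Δ = (0.020044, -0.041599)
  [-1]  conj(Y_{2,-1})(Ω₁) = (-0.059061, -0.347209) ; Y_{2,-1}(Ω₂) = (-0.146603, -0.354227) ; Δ = (-0.114332, 0.071823)
  [+0]  conj(Y_{2,0})(Ω₁) = (-0.036593, -0.000000) ; Y_{2,0}(Ω₂) = (0.215643, 0.000000) ; Δ = (-0.007891, -0.000000)
  [+1]  conj(Y_{2,1})(Ω₁) = (0.059061, -0.347209) ; Y_{2,1}(Ω₂) = (0.146603, -0.354227) ; Δ = (-0.114332, -0.071823)
  [+2]  conj(Y_{2,2})(Ω₁) = (-0.257132, -0.090084) ; Y_{2,2}(Ω₂) = (-0.119911, -0.119770) ; Δ = (0.020044, 0.041599)
Σ over m = (-0.196468, 0.000000); ×(4π/5) → (-0.493778, 0.000000). Real part: -0.493778

-0.493778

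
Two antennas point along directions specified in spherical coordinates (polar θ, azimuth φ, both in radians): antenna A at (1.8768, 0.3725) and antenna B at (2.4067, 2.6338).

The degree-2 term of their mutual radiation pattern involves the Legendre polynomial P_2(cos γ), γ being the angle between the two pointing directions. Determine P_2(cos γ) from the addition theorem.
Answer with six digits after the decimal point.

Addition theorem: P_2(cos γ) = (4π/5) Σ_m Y*_{lm}(Ω₁) Y_{lm}(Ω₂), m = −2…2:
  m=-2: 0.25818 + 0.23812j × 0.09154 + 0.14758j = -0.01151 + 0.05990j  (running Σ = -0.01151 + 0.05990j)
  m=-1: -0.20670 - 0.08077j × 0.33581 + 0.18687j = -0.05432 - 0.06575j  (running Σ = -0.06583 - 0.00585j)
  m=0: -0.22952 + 0.00000j × 0.20540 + 0.00000j = -0.04714 + 0.00000j  (running Σ = -0.11297 - 0.00585j)
  m=1: 0.20670 - 0.08077j × -0.33581 + 0.18687j = -0.05432 + 0.06575j  (running Σ = -0.16729 + 0.05990j)
  m=2: 0.25818 - 0.23812j × 0.09154 - 0.14758j = -0.01151 - 0.05990j  (running Σ = -0.17880 + 0.00000j)
Total Σ_m = -0.17880 + 0.00000j. Multiply by 2.513274: -0.44937 + 0.00000j. P_2(cos γ) = -0.449367

-0.449367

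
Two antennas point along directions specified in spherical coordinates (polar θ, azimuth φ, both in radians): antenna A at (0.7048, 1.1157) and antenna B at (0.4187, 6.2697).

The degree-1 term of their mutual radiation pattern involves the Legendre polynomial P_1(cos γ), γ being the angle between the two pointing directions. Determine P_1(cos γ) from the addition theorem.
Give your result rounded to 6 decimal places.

0.808522

Addition theorem: P_1(cos γ) = (4π/3) Σ_m Y*_{lm}(Ω₁) Y_{lm}(Ω₂), m = −1…1:
  term(m=-1) = +0.013438+0.028426i   from Y*(Ω₁)=+0.098388+0.201057i, Y(Ω₂)=+0.140456+0.001894i
  term(m=+0) = +0.166144+0.000000i   from Y*(Ω₁)=+0.372189-0.000000i, Y(Ω₂)=+0.446396+0.000000i
  term(m=+1) = +0.013438-0.028426i   from Y*(Ω₁)=-0.098388+0.201057i, Y(Ω₂)=-0.140456+0.001894i
Accumulated sum +0.193020+0.000000i; after 4π/(2l+1) scaling, +0.808522+0.000000i ⇒ P_1 = 0.808522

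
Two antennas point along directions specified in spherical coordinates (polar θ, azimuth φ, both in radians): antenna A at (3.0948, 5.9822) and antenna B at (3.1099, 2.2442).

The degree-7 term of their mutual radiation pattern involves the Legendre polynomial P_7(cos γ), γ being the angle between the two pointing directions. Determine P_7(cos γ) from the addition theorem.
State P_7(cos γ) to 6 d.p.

Addition theorem: P_7(cos γ) = (4π/15) Σ_m Y*_{lm}(Ω₁) Y_{lm}(Ω₂), m = −7…7:
  [-7]  conj(Y_{7,-7})(Ω₁) = -0.00000 - 0.00000j ; Y_{7,-7}(Ω₂) = -0.00000 + 0.00000j ; Δ = 0.00000 + 0.00000j
  [-6]  conj(Y_{7,-6})(Ω₁) = 0.00000 + 0.00000j ; Y_{7,-6}(Ω₂) = -0.00000 + 0.00000j ; Δ = -0.00000 - 0.00000j
  [-5]  conj(Y_{7,-5})(Ω₁) = 0.00000 - 0.00000j ; Y_{7,-5}(Ω₂) = 0.00000 + 0.00000j ; Δ = 0.00000 - 0.00000j
  [-4]  conj(Y_{7,-4})(Ω₁) = -0.00001 + 0.00003j ; Y_{7,-4}(Ω₂) = 0.00001 + 0.00000j ; Δ = -0.00000 + 0.00000j
  [-3]  conj(Y_{7,-3})(Ω₁) = 0.00056 - 0.00071j ; Y_{7,-3}(Ω₂) = 0.00025 - 0.00012j ; Δ = 0.00000 - 0.00000j
  [-2]  conj(Y_{7,-2})(Ω₁) = -0.01342 + 0.00922j ; Y_{7,-2}(Ω₂) = 0.00167 - 0.00732j ; Δ = 0.00005 + 0.00011j
  [-1]  conj(Y_{7,-1})(Ω₁) = 0.17993 - 0.05585j ; Y_{7,-1}(Ω₂) = -0.08024 - 0.10057j ; Δ = -0.02006 - 0.01361j
  [+0]  conj(Y_{7,0})(Ω₁) = -1.05931 + 0.00000j ; Y_{7,0}(Ω₂) = -1.07724 + 0.00000j ; Δ = 1.14113 + 0.00000j
  [+1]  conj(Y_{7,1})(Ω₁) = -0.17993 - 0.05585j ; Y_{7,1}(Ω₂) = 0.08024 - 0.10057j ; Δ = -0.02006 + 0.01361j
  [+2]  conj(Y_{7,2})(Ω₁) = -0.01342 - 0.00922j ; Y_{7,2}(Ω₂) = 0.00167 + 0.00732j ; Δ = 0.00005 - 0.00011j
  [+3]  conj(Y_{7,3})(Ω₁) = -0.00056 - 0.00071j ; Y_{7,3}(Ω₂) = -0.00025 - 0.00012j ; Δ = 0.00000 + 0.00000j
  [+4]  conj(Y_{7,4})(Ω₁) = -0.00001 - 0.00003j ; Y_{7,4}(Ω₂) = 0.00001 - 0.00000j ; Δ = -0.00000 - 0.00000j
  [+5]  conj(Y_{7,5})(Ω₁) = -0.00000 - 0.00000j ; Y_{7,5}(Ω₂) = -0.00000 + 0.00000j ; Δ = 0.00000 + 0.00000j
  [+6]  conj(Y_{7,6})(Ω₁) = 0.00000 - 0.00000j ; Y_{7,6}(Ω₂) = -0.00000 - 0.00000j ; Δ = -0.00000 + 0.00000j
  [+7]  conj(Y_{7,7})(Ω₁) = 0.00000 - 0.00000j ; Y_{7,7}(Ω₂) = 0.00000 + 0.00000j ; Δ = 0.00000 - 0.00000j
Σ over m = 1.10111 + 0.00000j; ×(4π/15) → 0.92246 + 0.00000j. Real part: 0.922464

0.922464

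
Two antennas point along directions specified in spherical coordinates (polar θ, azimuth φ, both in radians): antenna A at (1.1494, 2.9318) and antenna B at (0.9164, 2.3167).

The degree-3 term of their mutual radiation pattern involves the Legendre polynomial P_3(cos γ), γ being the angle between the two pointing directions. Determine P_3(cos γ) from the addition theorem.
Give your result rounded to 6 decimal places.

Summing Y*_{l m}(θ₁,φ₁)·Y_{l m}(θ₂,φ₂) over m ∈ [−3, 3]; prefactor 4π/(2·3+1) = 1.795196:
  [-3]  conj(Y_{3,-3})(Ω₁) = (-0.256282, 0.186615) ; Y_{3,-3}(Ω₂) = (0.163737, -0.128901) ; Δ = (-0.017908, 0.063591)
  [-2]  conj(Y_{3,-2})(Ω₁) = (0.317894, -0.141805) ; Y_{3,-2}(Ω₂) = (-0.030899, 0.390372) ; Δ = (0.045534, 0.128479)
  [-1]  conj(Y_{3,-1})(Ω₁) = (0.047146, -0.010039) ; Y_{3,-1}(Ω₂) = (-0.148339, -0.160545) ; Δ = (-0.008605, -0.006080)
  [+0]  conj(Y_{3,0})(Ω₁) = (-0.330234, -0.000000) ; Y_{3,0}(Ω₂) = (-0.260658, 0.000000) ; Δ = (0.086078, 0.000000)
  [+1]  conj(Y_{3,1})(Ω₁) = (-0.047146, -0.010039) ; Y_{3,1}(Ω₂) = (0.148339, -0.160545) ; Δ = (-0.008605, 0.006080)
  [+2]  conj(Y_{3,2})(Ω₁) = (0.317894, 0.141805) ; Y_{3,2}(Ω₂) = (-0.030899, -0.390372) ; Δ = (0.045534, -0.128479)
  [+3]  conj(Y_{3,3})(Ω₁) = (0.256282, 0.186615) ; Y_{3,3}(Ω₂) = (-0.163737, -0.128901) ; Δ = (-0.017908, -0.063591)
Total Σ_m = (0.124120, 0.000000). Multiply by 1.795196: (0.222819, 0.000000). P_3(cos γ) = 0.222819

0.222819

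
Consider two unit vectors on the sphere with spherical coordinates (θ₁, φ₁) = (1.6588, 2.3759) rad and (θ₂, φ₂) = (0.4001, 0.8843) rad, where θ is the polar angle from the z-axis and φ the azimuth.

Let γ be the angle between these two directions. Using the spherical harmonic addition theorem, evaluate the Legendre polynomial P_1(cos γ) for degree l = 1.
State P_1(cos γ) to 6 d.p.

-0.050252

Term-by-term m-sum for l=1 (normalisation 4π/3 = 4.188790):
  m=-1: -0.24810 + 0.23851j × 0.08530 - 0.10409j = 0.00366 + 0.04617j  (running Σ = 0.00366 + 0.04617j)
  m=0: -0.04294 + 0.00000j × 0.45001 + 0.00000j = -0.01933 + 0.00000j  (running Σ = -0.01566 + 0.04617j)
  m=1: 0.24810 + 0.23851j × -0.08530 - 0.10409j = 0.00366 - 0.04617j  (running Σ = -0.01200 + 0.00000j)
Total Σ_m = -0.01200 + 0.00000j. Multiply by 4.188790: -0.05025 + 0.00000j. P_1(cos γ) = -0.050252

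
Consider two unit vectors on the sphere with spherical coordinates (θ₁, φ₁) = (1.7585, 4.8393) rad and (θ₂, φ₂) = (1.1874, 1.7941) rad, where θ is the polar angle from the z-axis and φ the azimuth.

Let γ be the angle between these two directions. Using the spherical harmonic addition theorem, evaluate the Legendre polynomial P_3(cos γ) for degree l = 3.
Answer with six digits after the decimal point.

-0.864148

Term-by-term m-sum for l=3 (normalisation 4π/7 = 1.795196):
  term(m=-3) = -0.126192+0.037544i   from Y*(Ω₁)=-0.147014+0.367293i, Y(Ω₂)=+0.206634+0.260866i
  term(m=-2) = -0.059400+0.011595i   from Y*(Ω₁)=+0.178168+0.046220i, Y(Ω₂)=-0.296552+0.142012i
  term(m=-1) = -0.023496+0.002272i   from Y*(Ω₁)=-0.033190+0.260116i, Y(Ω₂)=+0.019935+0.087785i
  term(m=+0) = -0.063191+0.000000i   from Y*(Ω₁)=+0.196784-0.000000i, Y(Ω₂)=-0.321117+0.000000i
  term(m=+1) = -0.023496-0.002272i   from Y*(Ω₁)=+0.033190+0.260116i, Y(Ω₂)=-0.019935+0.087785i
  term(m=+2) = -0.059400-0.011595i   from Y*(Ω₁)=+0.178168-0.046220i, Y(Ω₂)=-0.296552-0.142012i
  term(m=+3) = -0.126192-0.037544i   from Y*(Ω₁)=+0.147014+0.367293i, Y(Ω₂)=-0.206634+0.260866i
Accumulated sum -0.481367+0.000000i; after 4π/(2l+1) scaling, -0.864148+0.000000i ⇒ P_3 = -0.864148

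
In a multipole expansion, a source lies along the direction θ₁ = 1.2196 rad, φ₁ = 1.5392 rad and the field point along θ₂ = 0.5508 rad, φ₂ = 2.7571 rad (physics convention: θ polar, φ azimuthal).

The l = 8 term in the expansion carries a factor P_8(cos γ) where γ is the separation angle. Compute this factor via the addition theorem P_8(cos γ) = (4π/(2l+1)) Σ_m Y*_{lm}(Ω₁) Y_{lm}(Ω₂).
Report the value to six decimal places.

Addition theorem: P_8(cos γ) = (4π/17) Σ_m Y*_{lm}(Ω₁) Y_{lm}(Ω₂), m = −8…8:
  m=-8: +0.301528-0.077883i × -0.002895+0.000190i = -0.000858+0.000283i  (running Σ = -0.000858+0.000283i)
  m=-7: -0.100124-0.445287i × +0.017014-0.008222i = -0.005365-0.006753i  (running Σ = -0.006223-0.006470i)
  m=-6: -0.196405+0.037687i × -0.051378+0.056705i = +0.007954-0.013073i  (running Σ = +0.001731-0.019543i)
  m=-5: -0.039340-0.246944i × +0.073960-0.201570i = -0.052686-0.010334i  (running Σ = -0.050955-0.029877i)
  m=-4: -0.304336+0.038670i × +0.013653+0.415778i = -0.020233-0.126008i  (running Σ = -0.071188-0.155886i)
  m=-3: -0.011046-0.116180i × -0.202505-0.456750i = -0.050829+0.028572i  (running Σ = -0.122017-0.127313i)
  m=-2: -0.323439+0.020466i × +0.146693+0.141955i = -0.050351-0.042911i  (running Σ = -0.172368-0.170225i)
  m=-1: -0.001787-0.056524i × +0.302429+0.122372i = +0.006377-0.017313i  (running Σ = -0.165991-0.187538i)
  m=0: -0.324436-0.000000i × -0.326476+0.000000i = +0.105921+0.000000i  (running Σ = -0.060071-0.187538i)
  m=1: +0.001787-0.056524i × -0.302429+0.122372i = +0.006377+0.017313i  (running Σ = -0.053694-0.170225i)
  m=2: -0.323439-0.020466i × +0.146693-0.141955i = -0.050351+0.042911i  (running Σ = -0.104046-0.127313i)
  m=3: +0.011046-0.116180i × +0.202505-0.456750i = -0.050829-0.028572i  (running Σ = -0.154874-0.155886i)
  m=4: -0.304336-0.038670i × +0.013653-0.415778i = -0.020233+0.126008i  (running Σ = -0.175107-0.029877i)
  m=5: +0.039340-0.246944i × -0.073960-0.201570i = -0.052686+0.010334i  (running Σ = -0.227793-0.019543i)
  m=6: -0.196405-0.037687i × -0.051378-0.056705i = +0.007954+0.013073i  (running Σ = -0.219839-0.006470i)
  m=7: +0.100124-0.445287i × -0.017014-0.008222i = -0.005365+0.006753i  (running Σ = -0.225204+0.000283i)
  m=8: +0.301528+0.077883i × -0.002895-0.000190i = -0.000858-0.000283i  (running Σ = -0.226062-0.000000i)
Accumulated sum -0.226062-0.000000i; after 4π/(2l+1) scaling, -0.167105-0.000000i ⇒ P_8 = -0.167105

-0.167105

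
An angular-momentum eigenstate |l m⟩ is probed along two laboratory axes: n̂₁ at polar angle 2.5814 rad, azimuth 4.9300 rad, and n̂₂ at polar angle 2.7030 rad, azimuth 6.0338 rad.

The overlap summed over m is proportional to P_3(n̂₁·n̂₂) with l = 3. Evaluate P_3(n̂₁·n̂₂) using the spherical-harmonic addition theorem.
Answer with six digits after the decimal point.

Term-by-term m-sum for l=3 (normalisation 4π/7 = 1.795196):
  [-3]  conj(Y_{3,-3})(Ω₁) = -0.03802 + 0.04972j ; Y_{3,-3}(Ω₂) = 0.02342 + 0.02174j ; Δ = -0.00197 + 0.00034j
  [-2]  conj(Y_{3,-2})(Ω₁) = 0.22165 + 0.10306j ; Y_{3,-2}(Ω₂) = -0.14653 - 0.07982j ; Δ = -0.02425 - 0.03279j
  [-1]  conj(Y_{3,-1})(Ω₁) = 0.09596 - 0.43399j ; Y_{3,-1}(Ω₂) = 0.41207 + 0.10495j ; Δ = 0.08509 - 0.16876j
  [+0]  conj(Y_{3,0})(Ω₁) = -0.18600 + 0.00000j ; Y_{3,0}(Ω₂) = -0.37106 + 0.00000j ; Δ = 0.06902 + 0.00000j
  [+1]  conj(Y_{3,1})(Ω₁) = -0.09596 - 0.43399j ; Y_{3,1}(Ω₂) = -0.41207 + 0.10495j ; Δ = 0.08509 + 0.16876j
  [+2]  conj(Y_{3,2})(Ω₁) = 0.22165 - 0.10306j ; Y_{3,2}(Ω₂) = -0.14653 + 0.07982j ; Δ = -0.02425 + 0.03279j
  [+3]  conj(Y_{3,3})(Ω₁) = 0.03802 + 0.04972j ; Y_{3,3}(Ω₂) = -0.02342 + 0.02174j ; Δ = -0.00197 - 0.00034j
Total Σ_m = 0.18675 + 0.00000j. Multiply by 1.795196: 0.33524 + 0.00000j. P_3(cos γ) = 0.335245

0.335245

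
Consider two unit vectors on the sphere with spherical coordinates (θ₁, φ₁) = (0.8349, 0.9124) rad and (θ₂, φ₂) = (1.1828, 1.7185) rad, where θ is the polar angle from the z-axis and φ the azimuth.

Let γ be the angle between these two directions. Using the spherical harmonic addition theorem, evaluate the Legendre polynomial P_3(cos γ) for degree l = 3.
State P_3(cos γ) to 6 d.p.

Expand P_3 via completeness: Σ_{m} conj(Y_{3,m}) at Ω₁ times Y_{3,m} at Ω₂ —
  m=-3: Y*=-0.15621 + 0.06685j  Y=0.14189 + 0.29897j  product -0.04215 - 0.03722j
  m=-2: Y*=-0.09471 + 0.36481j  Y=-0.31696 + 0.09645j  product -0.00517 - 0.12477j
  m=-1: Y*=0.18364 + 0.23740j  Y=0.01252 + 0.08413j  product -0.01767 + 0.01842j
  m=+0: Y*=-0.18715 + 0.00000j  Y=-0.32251 + 0.00000j  product 0.06036 + 0.00000j
  m=+1: Y*=-0.18364 + 0.23740j  Y=-0.01252 + 0.08413j  product -0.01767 - 0.01842j
  m=+2: Y*=-0.09471 - 0.36481j  Y=-0.31696 - 0.09645j  product -0.00517 + 0.12477j
  m=+3: Y*=0.15621 + 0.06685j  Y=-0.14189 + 0.29897j  product -0.04215 + 0.03722j
Accumulated sum -0.06963 + 0.00000j; after 4π/(2l+1) scaling, -0.12500 + 0.00000j ⇒ P_3 = -0.124999

-0.124999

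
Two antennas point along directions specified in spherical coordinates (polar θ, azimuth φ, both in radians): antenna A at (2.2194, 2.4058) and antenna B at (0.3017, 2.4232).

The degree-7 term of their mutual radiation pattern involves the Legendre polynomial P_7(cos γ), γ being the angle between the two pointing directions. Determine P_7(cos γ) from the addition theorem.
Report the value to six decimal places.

0.152614

Term-by-term m-sum for l=7 (normalisation 4π/15 = 0.837758):
  [-7]  conj(Y_{7,-7})(Ω₁) = -0.043310-0.092436i ; Y_{7,-7}(Ω₂) = -0.000032+0.000097i ; Δ = +0.000010-0.000001i
  [-6]  conj(Y_{7,-6})(Ω₁) = +0.084903-0.276787i ; Y_{7,-6}(Ω₂) = -0.000481-0.001132i ; Δ = -0.000354+0.000037i
  [-5]  conj(Y_{7,-5})(Ω₁) = +0.379323-0.226024i ; Y_{7,-5}(Ω₂) = +0.008304+0.004015i ; Δ = +0.004058-0.000354i
  [-4]  conj(Y_{7,-4})(Ω₁) = +0.305677+0.061462i ; Y_{7,-4}(Ω₂) = -0.046630+0.012806i ; Δ = -0.015041+0.001049i
  [-3]  conj(Y_{7,-3})(Ω₁) = -0.067984-0.091965i ; Y_{7,-3}(Ω₂) = +0.098785-0.149346i ; Δ = -0.020450+0.001068i
  [-2]  conj(Y_{7,-2})(Ω₁) = +0.036256-0.364247i ; Y_{7,-2}(Ω₂) = +0.059172+0.438900i ; Δ = +0.162014-0.005640i
  [-1]  conj(Y_{7,-1})(Ω₁) = +0.030382-0.027508i ; Y_{7,-1}(Ω₂) = -0.453480-0.396445i ; Δ = -0.024683+0.000430i
  [+0]  conj(Y_{7,0})(Ω₁) = -0.351148-0.000000i ; Y_{7,0}(Ω₂) = +0.082404+0.000000i ; Δ = -0.028936-0.000000i
  [+1]  conj(Y_{7,1})(Ω₁) = -0.030382-0.027508i ; Y_{7,1}(Ω₂) = +0.453480-0.396445i ; Δ = -0.024683-0.000430i
  [+2]  conj(Y_{7,2})(Ω₁) = +0.036256+0.364247i ; Y_{7,2}(Ω₂) = +0.059172-0.438900i ; Δ = +0.162014+0.005640i
  [+3]  conj(Y_{7,3})(Ω₁) = +0.067984-0.091965i ; Y_{7,3}(Ω₂) = -0.098785-0.149346i ; Δ = -0.020450-0.001068i
  [+4]  conj(Y_{7,4})(Ω₁) = +0.305677-0.061462i ; Y_{7,4}(Ω₂) = -0.046630-0.012806i ; Δ = -0.015041-0.001049i
  [+5]  conj(Y_{7,5})(Ω₁) = -0.379323-0.226024i ; Y_{7,5}(Ω₂) = -0.008304+0.004015i ; Δ = +0.004058+0.000354i
  [+6]  conj(Y_{7,6})(Ω₁) = +0.084903+0.276787i ; Y_{7,6}(Ω₂) = -0.000481+0.001132i ; Δ = -0.000354-0.000037i
  [+7]  conj(Y_{7,7})(Ω₁) = +0.043310-0.092436i ; Y_{7,7}(Ω₂) = +0.000032+0.000097i ; Δ = +0.000010+0.000001i
Σ over m = +0.182170-0.000000i; ×(4π/15) → +0.152614-0.000000i. Real part: 0.152614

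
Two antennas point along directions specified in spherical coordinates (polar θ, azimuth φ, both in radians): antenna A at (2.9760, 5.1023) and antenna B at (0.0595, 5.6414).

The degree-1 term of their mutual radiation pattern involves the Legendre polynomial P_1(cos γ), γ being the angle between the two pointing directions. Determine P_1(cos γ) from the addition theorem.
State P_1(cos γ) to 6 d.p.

Term-by-term m-sum for l=1 (normalisation 4π/3 = 4.188790):
  [-1]  conj(Y_{1,-1})(Ω₁) = (0.021647, -0.052676) ; Y_{1,-1}(Ω₂) = (0.016457, 0.012299) ; Δ = (0.001004, -0.000601)
  [+0]  conj(Y_{1,0})(Ω₁) = (-0.481919, -0.000000) ; Y_{1,0}(Ω₂) = (0.487738, 0.000000) ; Δ = (-0.235050, -0.000000)
  [+1]  conj(Y_{1,1})(Ω₁) = (-0.021647, -0.052676) ; Y_{1,1}(Ω₂) = (-0.016457, 0.012299) ; Δ = (0.001004, 0.000601)
Total Σ_m = (-0.233042, 0.000000). Multiply by 4.188790: (-0.976164, 0.000000). P_1(cos γ) = -0.976164

-0.976164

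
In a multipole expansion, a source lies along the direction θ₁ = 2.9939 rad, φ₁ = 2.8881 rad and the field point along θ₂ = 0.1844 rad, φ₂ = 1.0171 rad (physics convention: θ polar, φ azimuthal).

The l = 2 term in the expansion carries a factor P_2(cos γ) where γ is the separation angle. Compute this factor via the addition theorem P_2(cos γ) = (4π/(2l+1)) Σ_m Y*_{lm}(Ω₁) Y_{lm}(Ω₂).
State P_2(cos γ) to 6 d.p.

Term-by-term m-sum for l=2 (normalisation 4π/5 = 2.513274):
  m=-2: Y*=(0.007313, -0.004061)  Y=(-0.005805, -0.011617)  product (-0.000090, -0.000061)
  m=-1: Y*=(0.108854, -0.028200)  Y=(0.073223, -0.118445)  product (0.004630, -0.014958)
  m=+0: Y*=(0.610294, -0.000000)  Y=(0.598973, 0.000000)  product (0.365549, 0.000000)
  m=+1: Y*=(-0.108854, -0.028200)  Y=(-0.073223, -0.118445)  product (0.004630, 0.014958)
  m=+2: Y*=(0.007313, 0.004061)  Y=(-0.005805, 0.011617)  product (-0.000090, 0.000061)
Σ over m = (0.374631, 0.000000); ×(4π/5) → (0.941551, 0.000000). Real part: 0.941551

0.941551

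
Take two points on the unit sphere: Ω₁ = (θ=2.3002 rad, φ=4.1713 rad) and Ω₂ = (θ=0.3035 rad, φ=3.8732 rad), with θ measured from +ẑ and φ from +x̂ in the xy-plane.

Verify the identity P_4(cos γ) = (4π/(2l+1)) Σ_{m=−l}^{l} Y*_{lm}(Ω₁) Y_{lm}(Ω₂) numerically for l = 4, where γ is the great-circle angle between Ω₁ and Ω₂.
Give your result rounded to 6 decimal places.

-0.155862

Summing Y*_{l m}(θ₁,φ₁)·Y_{l m}(θ₂,φ₂) over m ∈ [−4, 4]; prefactor 4π/(2·4+1) = 1.396263:
  m=-4: -0.07648 - 0.11335j × -0.00345 - 0.00075j = 0.00018 + 0.00045j  (running Σ = 0.00018 + 0.00045j)
  m=-3: -0.34523 + 0.01813j × 0.01863 + 0.02588j = -0.00690 - 0.00860j  (running Σ = -0.00672 - 0.00815j)
  m=-2: -0.18408 + 0.34626j × 0.01724 - 0.15967j = 0.05211 + 0.03536j  (running Σ = 0.04539 + 0.02721j)
  m=-1: 0.01318 + 0.02193j × -0.33882 + 0.30420j = -0.01114 - 0.00342j  (running Σ = 0.03425 + 0.02379j)
  m=0: -0.36180 + 0.00000j × 0.49788 + 0.00000j = -0.18013 + 0.00000j  (running Σ = -0.14588 + 0.02379j)
  m=1: -0.01318 + 0.02193j × 0.33882 + 0.30420j = -0.01114 + 0.00342j  (running Σ = -0.15702 + 0.02721j)
  m=2: -0.18408 - 0.34626j × 0.01724 + 0.15967j = 0.05211 - 0.03536j  (running Σ = -0.10491 - 0.00815j)
  m=3: 0.34523 + 0.01813j × -0.01863 + 0.02588j = -0.00690 + 0.00860j  (running Σ = -0.11181 + 0.00045j)
  m=4: -0.07648 + 0.11335j × -0.00345 + 0.00075j = 0.00018 - 0.00045j  (running Σ = -0.11163 + 0.00000j)
Accumulated sum -0.11163 + 0.00000j; after 4π/(2l+1) scaling, -0.15586 + 0.00000j ⇒ P_4 = -0.155862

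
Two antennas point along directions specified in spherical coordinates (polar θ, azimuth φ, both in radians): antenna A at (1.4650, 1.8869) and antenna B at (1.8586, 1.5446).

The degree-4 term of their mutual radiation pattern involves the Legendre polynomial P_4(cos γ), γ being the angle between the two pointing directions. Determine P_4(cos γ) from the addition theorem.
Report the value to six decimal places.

0.034189

Term-by-term m-sum for l=4 (normalisation 4π/9 = 1.396263):
  term(m=-4) = 0.03241 + 0.15860j   from Y*(Ω₁)=0.13051 + 0.41257j, Y(Ω₂)=0.37204 + 0.03913j
  term(m=-3) = -0.02107 - 0.03484j   from Y*(Ω₁)=0.10559 - 0.07578j, Y(Ω₂)=0.02459 - 0.31226j
  term(m=-2) = 0.03168 + 0.02586j   from Y*(Ω₁)=0.24603 + 0.18022j, Y(Ω₂)=0.13392 + 0.00702j
  term(m=-1) = -0.04289 - 0.01528j   from Y*(Ω₁)=0.04512 - 0.13797j, Y(Ω₂)=0.00822 - 0.31356j
  term(m=+0) = 0.02420 + 0.00000j   from Y*(Ω₁)=0.28243 + 0.00000j, Y(Ω₂)=0.08570 + 0.00000j
  term(m=+1) = -0.04289 + 0.01528j   from Y*(Ω₁)=-0.04512 - 0.13797j, Y(Ω₂)=-0.00822 - 0.31356j
  term(m=+2) = 0.03168 - 0.02586j   from Y*(Ω₁)=0.24603 - 0.18022j, Y(Ω₂)=0.13392 - 0.00702j
  term(m=+3) = -0.02107 + 0.03484j   from Y*(Ω₁)=-0.10559 - 0.07578j, Y(Ω₂)=-0.02459 - 0.31226j
  term(m=+4) = 0.03241 - 0.15860j   from Y*(Ω₁)=0.13051 - 0.41257j, Y(Ω₂)=0.37204 - 0.03913j
Total Σ_m = 0.02449 + 0.00000j. Multiply by 1.396263: 0.03419 + 0.00000j. P_4(cos γ) = 0.034189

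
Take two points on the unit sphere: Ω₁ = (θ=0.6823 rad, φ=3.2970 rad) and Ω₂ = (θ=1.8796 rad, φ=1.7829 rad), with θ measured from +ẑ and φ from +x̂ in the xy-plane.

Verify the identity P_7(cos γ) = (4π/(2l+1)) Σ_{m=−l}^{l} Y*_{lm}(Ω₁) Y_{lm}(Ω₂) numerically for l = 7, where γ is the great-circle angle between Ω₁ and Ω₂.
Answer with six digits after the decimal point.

0.293781

Term-by-term m-sum for l=7 (normalisation 4π/15 = 0.837758):
  term(m=-7) = (-0.002729, -0.006512)   from Y*(Ω₁)=(-0.009206, -0.017556), Y(Ω₂)=(0.354879, 0.030620)
  term(m=-6) = (0.036591, -0.012951)   from Y*(Ω₁)=(0.054399, 0.073316), Y(Ω₂)=(0.124903, -0.406404)
  term(m=-5) = (0.004041, 0.013871)   from Y*(Ω₁)=(-0.178172, -0.175217), Y(Ω₂)=(-0.050451, -0.028239)
  term(m=-4) = (0.140131, -0.032336)   from Y*(Ω₁)=(0.353652, 0.253346), Y(Ω₂)=(0.218571, -0.248013)
  term(m=-3) = (0.012752, 0.074248)   from Y*(Ω₁)=(-0.374936, -0.188676), Y(Ω₂)=(-0.106656, -0.144358)
  term(m=-2) = (0.007864, -0.000896)   from Y*(Ω₁)=(0.028812, 0.009255), Y(Ω₂)=(0.238347, -0.107644)
  term(m=-1) = (-0.004742, -0.083540)   from Y*(Ω₁)=(0.378990, 0.059377), Y(Ω₂)=(-0.045918, -0.213234)
  term(m=+0) = (-0.037140, -0.000000)   from Y*(Ω₁)=(-0.155906, -0.000000), Y(Ω₂)=(0.238218, 0.000000)
  term(m=+1) = (-0.004742, 0.083540)   from Y*(Ω₁)=(-0.378990, 0.059377), Y(Ω₂)=(0.045918, -0.213234)
  term(m=+2) = (0.007864, 0.000896)   from Y*(Ω₁)=(0.028812, -0.009255), Y(Ω₂)=(0.238347, 0.107644)
  term(m=+3) = (0.012752, -0.074248)   from Y*(Ω₁)=(0.374936, -0.188676), Y(Ω₂)=(0.106656, -0.144358)
  term(m=+4) = (0.140131, 0.032336)   from Y*(Ω₁)=(0.353652, -0.253346), Y(Ω₂)=(0.218571, 0.248013)
  term(m=+5) = (0.004041, -0.013871)   from Y*(Ω₁)=(0.178172, -0.175217), Y(Ω₂)=(0.050451, -0.028239)
  term(m=+6) = (0.036591, 0.012951)   from Y*(Ω₁)=(0.054399, -0.073316), Y(Ω₂)=(0.124903, 0.406404)
  term(m=+7) = (-0.002729, 0.006512)   from Y*(Ω₁)=(0.009206, -0.017556), Y(Ω₂)=(-0.354879, 0.030620)
Total Σ_m = (0.350675, -0.000000). Multiply by 0.837758: (0.293781, -0.000000). P_7(cos γ) = 0.293781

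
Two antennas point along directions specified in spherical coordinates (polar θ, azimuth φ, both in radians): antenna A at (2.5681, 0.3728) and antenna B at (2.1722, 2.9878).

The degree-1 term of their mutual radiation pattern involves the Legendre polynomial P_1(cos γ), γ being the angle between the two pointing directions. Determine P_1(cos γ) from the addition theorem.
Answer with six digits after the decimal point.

0.088515

Expand P_1 via completeness: Σ_{m} conj(Y_{1,m}) at Ω₁ times Y_{1,m} at Ω₂ —
  m=-1: Y*=+0.174578+0.068276i  Y=-0.281512-0.043639i  product -0.046166-0.026839i
  m=+0: Y*=-0.410432-0.000000i  Y=-0.276452+0.000000i  product +0.113464+0.000000i
  m=+1: Y*=-0.174578+0.068276i  Y=+0.281512-0.043639i  product -0.046166+0.026839i
Accumulated sum +0.021131+0.000000i; after 4π/(2l+1) scaling, +0.088515+0.000000i ⇒ P_1 = 0.088515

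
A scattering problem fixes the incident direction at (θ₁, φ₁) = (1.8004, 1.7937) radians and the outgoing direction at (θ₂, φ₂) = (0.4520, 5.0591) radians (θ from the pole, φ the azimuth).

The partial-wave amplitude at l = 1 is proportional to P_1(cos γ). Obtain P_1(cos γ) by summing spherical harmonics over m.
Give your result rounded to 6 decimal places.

-0.626784

Summing Y*_{l m}(θ₁,φ₁)·Y_{l m}(θ₂,φ₂) over m ∈ [−1, 1]; prefactor 4π/(2·1+1) = 4.188790:
  m=-1: Y*=(-0.074371, 0.328104)  Y=(0.051277, 0.141921)  product (-0.050378, 0.006269)
  m=+0: Y*=(-0.111202, -0.000000)  Y=(0.439535, 0.000000)  product (-0.048877, -0.000000)
  m=+1: Y*=(0.074371, 0.328104)  Y=(-0.051277, 0.141921)  product (-0.050378, -0.006269)
Accumulated sum (-0.149634, 0.000000); after 4π/(2l+1) scaling, (-0.626784, 0.000000) ⇒ P_1 = -0.626784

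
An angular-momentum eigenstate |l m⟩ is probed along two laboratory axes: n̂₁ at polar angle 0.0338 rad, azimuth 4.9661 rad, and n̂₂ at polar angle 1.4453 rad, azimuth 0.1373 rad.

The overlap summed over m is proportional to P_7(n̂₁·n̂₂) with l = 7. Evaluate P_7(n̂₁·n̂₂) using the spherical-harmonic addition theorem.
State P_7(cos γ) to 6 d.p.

-0.241443

Addition theorem: P_7(cos γ) = (4π/15) Σ_m Y*_{lm}(Ω₁) Y_{lm}(Ω₂), m = −7…7:
  m=-7: Y*=-0.000000-0.000000i  Y=+0.270936-0.387901i  product -0.000000+0.000000i
  m=-6: Y*=-0.000000-0.000000i  Y=+0.151752-0.163879i  product -0.000000-0.000000i
  m=-5: Y*=+0.000000-0.000000i  Y=-0.217257+0.178035i  product -0.000000+0.000000i
  m=-4: Y*=+0.000005+0.000008i  Y=-0.212273+0.129912i  product -0.000002-0.000001i
  m=-3: Y*=-0.000235+0.000247i  Y=+0.198122-0.086558i  product -0.000025+0.000069i
  m=-2: Y*=-0.007460-0.004148i  Y=+0.246993-0.069582i  product -0.002131-0.000505i
  m=-1: Y*=+0.034408-0.132695i  Y=-0.188629+0.026063i  product -0.003032+0.025927i
  m=+0: Y*=+1.075143-0.000000i  Y=-0.258403+0.000000i  product -0.277821+0.000000i
  m=+1: Y*=-0.034408-0.132695i  Y=+0.188629+0.026063i  product -0.003032-0.025927i
  m=+2: Y*=-0.007460+0.004148i  Y=+0.246993+0.069582i  product -0.002131+0.000505i
  m=+3: Y*=+0.000235+0.000247i  Y=-0.198122-0.086558i  product -0.000025-0.000069i
  m=+4: Y*=+0.000005-0.000008i  Y=-0.212273-0.129912i  product -0.000002+0.000001i
  m=+5: Y*=-0.000000-0.000000i  Y=+0.217257+0.178035i  product -0.000000-0.000000i
  m=+6: Y*=-0.000000+0.000000i  Y=+0.151752+0.163879i  product -0.000000+0.000000i
  m=+7: Y*=+0.000000-0.000000i  Y=-0.270936-0.387901i  product -0.000000-0.000000i
Accumulated sum -0.288201+0.000000i; after 4π/(2l+1) scaling, -0.241443+0.000000i ⇒ P_7 = -0.241443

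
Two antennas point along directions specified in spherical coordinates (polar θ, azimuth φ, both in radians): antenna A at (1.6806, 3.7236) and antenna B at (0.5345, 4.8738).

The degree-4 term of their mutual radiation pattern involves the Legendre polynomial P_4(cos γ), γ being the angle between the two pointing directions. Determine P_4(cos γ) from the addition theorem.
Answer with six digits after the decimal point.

0.328286

Addition theorem: P_4(cos γ) = (4π/9) Σ_m Y*_{lm}(Ω₁) Y_{lm}(Ω₂), m = −4…4:
  term(m=-4) = (-0.001433, 0.012793)   from Y*(Ω₁)=(-0.296725, 0.313928), Y(Ω₂)=(0.023802, -0.017931)
  term(m=-3) = (0.018270, -0.005833)   from Y*(Ω₁)=(-0.023482, 0.132636), Y(Ω₂)=(-0.066283, -0.126013)
  term(m=-2) = (0.073282, 0.081952)   from Y*(Ω₁)=(-0.119774, -0.278021), Y(Ω₂)=(-0.344404, 0.115212)
  term(m=-1) = (0.027781, -0.062110)   from Y*(Ω₁)=(-0.125520, -0.082598), Y(Ω₂)=(0.072773, 0.446935)
  term(m=+0) = (-0.000683, 0.000000)   from Y*(Ω₁)=(0.279781, -0.000000), Y(Ω₂)=(-0.002441, 0.000000)
  term(m=+1) = (0.027781, 0.062110)   from Y*(Ω₁)=(0.125520, -0.082598), Y(Ω₂)=(-0.072773, 0.446935)
  term(m=+2) = (0.073282, -0.081952)   from Y*(Ω₁)=(-0.119774, 0.278021), Y(Ω₂)=(-0.344404, -0.115212)
  term(m=+3) = (0.018270, 0.005833)   from Y*(Ω₁)=(0.023482, 0.132636), Y(Ω₂)=(0.066283, -0.126013)
  term(m=+4) = (-0.001433, -0.012793)   from Y*(Ω₁)=(-0.296725, -0.313928), Y(Ω₂)=(0.023802, 0.017931)
Accumulated sum (0.235118, -0.000000); after 4π/(2l+1) scaling, (0.328286, -0.000000) ⇒ P_4 = 0.328286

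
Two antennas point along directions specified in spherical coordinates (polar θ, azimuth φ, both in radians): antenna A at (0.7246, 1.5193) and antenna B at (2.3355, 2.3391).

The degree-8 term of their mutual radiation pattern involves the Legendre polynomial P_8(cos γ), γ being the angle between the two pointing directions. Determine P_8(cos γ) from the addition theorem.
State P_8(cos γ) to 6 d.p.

-0.020511

Term-by-term m-sum for l=8 (normalisation 4π/17 = 0.739198):
  term(m=-8) = (0.000700, -0.000198)   from Y*(Ω₁)=(0.017598, -0.007690), Y(Ω₂)=(0.037532, 0.005165)
  term(m=-7) = (-0.010792, -0.006537)   from Y*(Ω₁)=(-0.030609, -0.081202), Y(Ω₂)=(0.114351, -0.089804)
  term(m=-6) = (0.015945, 0.076148)   from Y*(Ω₁)=(-0.225340, 0.071929), Y(Ω₂)=(0.033676, -0.327176)
  term(m=-5) = (0.111939, -0.159010)   from Y*(Ω₁)=(0.107315, 0.407535), Y(Ω₂)=(-0.297235, -0.352943)
  term(m=-4) = (-0.141142, 0.019546)   from Y*(Ω₁)=(0.438131, -0.091547), Y(Ω₂)=(-0.317601, -0.021751)
  term(m=-3) = (-0.011504, -0.009344)   from Y*(Ω₁)=(-0.019984, -0.128326), Y(Ω₂)=(0.084723, -0.076450)
  term(m=-2) = (-0.008415, -0.122105)   from Y*(Ω₁)=(0.316724, -0.032736), Y(Ω₂)=(0.013139, -0.384168)
  term(m=-1) = (-0.013325, 0.014275)   from Y*(Ω₁)=(-0.015343, -0.297677), Y(Ω₂)=(-0.045526, -0.047110)
  term(m=+0) = (0.085439, 0.000000)   from Y*(Ω₁)=(0.234594, -0.000000), Y(Ω₂)=(0.364201, 0.000000)
  term(m=+1) = (-0.013325, -0.014275)   from Y*(Ω₁)=(0.015343, -0.297677), Y(Ω₂)=(0.045526, -0.047110)
  term(m=+2) = (-0.008415, 0.122105)   from Y*(Ω₁)=(0.316724, 0.032736), Y(Ω₂)=(0.013139, 0.384168)
  term(m=+3) = (-0.011504, 0.009344)   from Y*(Ω₁)=(0.019984, -0.128326), Y(Ω₂)=(-0.084723, -0.076450)
  term(m=+4) = (-0.141142, -0.019546)   from Y*(Ω₁)=(0.438131, 0.091547), Y(Ω₂)=(-0.317601, 0.021751)
  term(m=+5) = (0.111939, 0.159010)   from Y*(Ω₁)=(-0.107315, 0.407535), Y(Ω₂)=(0.297235, -0.352943)
  term(m=+6) = (0.015945, -0.076148)   from Y*(Ω₁)=(-0.225340, -0.071929), Y(Ω₂)=(0.033676, 0.327176)
  term(m=+7) = (-0.010792, 0.006537)   from Y*(Ω₁)=(0.030609, -0.081202), Y(Ω₂)=(-0.114351, -0.089804)
  term(m=+8) = (0.000700, 0.000198)   from Y*(Ω₁)=(0.017598, 0.007690), Y(Ω₂)=(0.037532, -0.005165)
Accumulated sum (-0.027748, -0.000000); after 4π/(2l+1) scaling, (-0.020511, -0.000000) ⇒ P_8 = -0.020511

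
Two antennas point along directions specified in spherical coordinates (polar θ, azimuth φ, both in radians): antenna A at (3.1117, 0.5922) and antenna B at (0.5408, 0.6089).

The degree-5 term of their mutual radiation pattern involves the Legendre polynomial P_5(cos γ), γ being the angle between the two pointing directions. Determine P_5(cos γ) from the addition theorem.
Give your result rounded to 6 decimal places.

Term-by-term m-sum for l=5 (normalisation 4π/11 = 1.142397):
  m=-5: -0.000000+0.000000i × -0.016706-0.001627i = +0.000000-0.000000i  (running Σ = +0.000000-0.000000i)
  m=-4: +0.000001-0.000001i × -0.067262-0.057346i = -0.000000+0.000000i  (running Σ = -0.000000+0.000000i)
  m=-3: -0.000015+0.000072i × -0.067085-0.256401i = +0.000020-0.000001i  (running Σ = +0.000019-0.000001i)
  m=-2: -0.001139-0.002800i × +0.160403-0.435371i = -0.001402+0.000047i  (running Σ = -0.001382+0.000046i)
  m=-1: +0.063342+0.042613i × +0.277815-0.193715i = +0.025852-0.000432i  (running Σ = +0.024470-0.000386i)
  m=0: -0.929343-0.000000i × -0.242308+0.000000i = +0.225187+0.000000i  (running Σ = +0.249657-0.000386i)
  m=1: -0.063342+0.042613i × -0.277815-0.193715i = +0.025852+0.000432i  (running Σ = +0.275509+0.000046i)
  m=2: -0.001139+0.002800i × +0.160403+0.435371i = -0.001402-0.000047i  (running Σ = +0.274108-0.000001i)
  m=3: +0.000015+0.000072i × +0.067085-0.256401i = +0.000020+0.000001i  (running Σ = +0.274127+0.000000i)
  m=4: +0.000001+0.000001i × -0.067262+0.057346i = -0.000000-0.000000i  (running Σ = +0.274127-0.000000i)
  m=5: +0.000000+0.000000i × +0.016706-0.001627i = +0.000000+0.000000i  (running Σ = +0.274127+0.000000i)
Σ over m = +0.274127+0.000000i; ×(4π/11) → +0.313162+0.000000i. Real part: 0.313162

0.313162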